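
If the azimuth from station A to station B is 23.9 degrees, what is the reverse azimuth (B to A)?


back azimuth = (23.9 + 180) mod 360 = 203.9 degrees

203.9 degrees


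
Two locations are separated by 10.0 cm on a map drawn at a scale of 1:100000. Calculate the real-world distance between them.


ground = 10.0 cm * 100000 / 100 = 10000.0 m = 10.0 km

10.0 km


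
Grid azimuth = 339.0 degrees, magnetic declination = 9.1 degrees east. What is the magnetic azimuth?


magnetic azimuth = grid azimuth - declination (east +ve)
mag_az = 339.0 - 9.1 = 329.9 degrees

329.9 degrees


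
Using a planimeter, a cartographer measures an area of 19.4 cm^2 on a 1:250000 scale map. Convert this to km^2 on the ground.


ground_area = 19.4 * (250000/100)^2 = 121250000.0 m^2 = 121.25 km^2

121.25 km^2


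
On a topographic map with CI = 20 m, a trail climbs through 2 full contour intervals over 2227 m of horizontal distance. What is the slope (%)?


elevation change = 2 * 20 = 40 m
slope = 40 / 2227 * 100 = 1.8%

1.8%


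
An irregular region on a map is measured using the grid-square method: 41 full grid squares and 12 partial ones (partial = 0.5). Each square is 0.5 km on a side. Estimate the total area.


effective squares = 41 + 12 * 0.5 = 47.0
area = 47.0 * 0.25 = 11.75 km^2

11.75 km^2


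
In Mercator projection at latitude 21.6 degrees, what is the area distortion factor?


area_distortion = 1/cos^2(21.6) = 1.157

1.157


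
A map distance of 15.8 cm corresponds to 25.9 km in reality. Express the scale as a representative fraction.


ground = 25.9 km = 2590000 cm; RF denominator = ground / map = 2590000 / 15.8 ≈ 163924; RF = 1:163924

1:163924


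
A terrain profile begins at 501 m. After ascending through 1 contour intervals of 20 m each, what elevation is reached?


elevation = 501 + 1 * 20 = 521 m

521 m


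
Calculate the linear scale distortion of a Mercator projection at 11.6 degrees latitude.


SF = 1 / cos(11.6) = 1 / 0.979575 = 1.021

1.021


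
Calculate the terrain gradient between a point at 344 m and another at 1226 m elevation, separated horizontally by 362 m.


gradient = (1226 - 344) / 362 = 882 / 362 = 2.4365

2.4365


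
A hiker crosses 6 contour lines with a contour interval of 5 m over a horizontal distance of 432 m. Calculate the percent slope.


elevation change = 6 * 5 = 30 m
slope = 30 / 432 * 100 = 6.9%

6.9%


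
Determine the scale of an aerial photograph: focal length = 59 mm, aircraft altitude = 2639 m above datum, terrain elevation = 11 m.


scale = f / (H - h) = 59 mm / 2628 m = 59 / 2628000 = 1:44542

1:44542


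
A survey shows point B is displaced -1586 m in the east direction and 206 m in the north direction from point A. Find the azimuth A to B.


az = atan2(-1586, 206) = -82.6 deg
adjusted to 0-360: 277.4 degrees

277.4 degrees


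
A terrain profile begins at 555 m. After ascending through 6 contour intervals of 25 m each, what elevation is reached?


elevation = 555 + 6 * 25 = 705 m

705 m


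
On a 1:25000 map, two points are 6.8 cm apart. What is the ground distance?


ground = 6.8 cm * 25000 / 100 = 1700.0 m = 1.7 km

1.7 km


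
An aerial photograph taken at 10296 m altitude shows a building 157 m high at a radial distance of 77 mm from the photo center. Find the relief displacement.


d = h * r / H = 157 * 77 / 10296 = 1.17 mm

1.17 mm


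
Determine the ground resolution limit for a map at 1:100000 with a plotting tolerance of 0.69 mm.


ground = 0.69 mm * 100000 / 1000 = 69.0 m

69.0 m


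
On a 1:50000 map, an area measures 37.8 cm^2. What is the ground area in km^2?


ground_area = 37.8 * (50000/100)^2 = 9450000.0 m^2 = 9.45 km^2

9.45 km^2


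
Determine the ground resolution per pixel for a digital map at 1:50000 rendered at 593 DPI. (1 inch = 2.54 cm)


pixel_cm = 2.54 / 593 ≈ 0.004283 cm
ground = pixel_cm * 50000 / 100 = 2.54 * 50000 / (593 * 100) = 127000 / 59300 ≈ 2.14 m

2.14 m


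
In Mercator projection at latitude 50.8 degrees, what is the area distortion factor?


area_distortion = 1/cos^2(50.8) = 2.503

2.503


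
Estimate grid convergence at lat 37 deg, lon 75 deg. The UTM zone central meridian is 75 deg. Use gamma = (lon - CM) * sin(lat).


gamma = (75 - 75) * sin(37) = 0 * 0.601815 = 0.0 degrees

0.0 degrees


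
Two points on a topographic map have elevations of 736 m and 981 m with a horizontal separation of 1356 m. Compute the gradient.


gradient = (981 - 736) / 1356 = 245 / 1356 = 0.1807

0.1807


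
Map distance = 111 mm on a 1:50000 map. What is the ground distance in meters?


ground = 111 mm * 50000 / 1000 = 5550.0 m

5550.0 m


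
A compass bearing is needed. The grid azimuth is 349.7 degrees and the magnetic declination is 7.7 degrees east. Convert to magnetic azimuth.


magnetic azimuth = grid azimuth - declination (east +ve)
mag_az = 349.7 - 7.7 = 342.0 degrees

342.0 degrees


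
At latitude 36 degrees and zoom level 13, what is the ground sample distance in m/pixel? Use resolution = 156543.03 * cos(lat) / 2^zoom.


res = 156543.03 * cos(36) / 2^13 = 156543.03 * 0.80901699 / 8192 = 15.46 m/pixel

15.46 m/pixel


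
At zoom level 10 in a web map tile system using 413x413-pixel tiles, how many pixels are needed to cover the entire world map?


tiles per axis = 2^10 = 1024
total tiles = 1024^2 = 1048576
pixels per axis = 1024 * 413 = 422912
total pixels = 422912^2 = 178854559744

178854559744 pixels


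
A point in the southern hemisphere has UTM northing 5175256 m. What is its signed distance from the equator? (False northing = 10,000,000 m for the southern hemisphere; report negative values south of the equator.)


For southern: actual = 5175256 - 10000000 = -4824744 m

-4824744 m


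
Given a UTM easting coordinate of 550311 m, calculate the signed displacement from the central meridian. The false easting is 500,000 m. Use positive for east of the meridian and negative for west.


displacement = 550311 - 500000 = 50311 m

50311 m


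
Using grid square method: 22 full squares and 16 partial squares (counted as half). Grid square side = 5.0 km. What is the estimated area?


effective squares = 22 + 16 * 0.5 = 30.0
area = 30.0 * 25.0 = 750.0 km^2

750.0 km^2


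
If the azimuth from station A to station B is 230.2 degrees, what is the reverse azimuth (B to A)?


back azimuth = (230.2 + 180) mod 360 = 50.2 degrees

50.2 degrees


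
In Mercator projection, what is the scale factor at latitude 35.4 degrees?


SF = 1 / cos(35.4) = 1 / 0.815128 = 1.227

1.227


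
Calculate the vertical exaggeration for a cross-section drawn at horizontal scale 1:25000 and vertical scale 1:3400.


VE = horizontal_scale / vertical_scale = 25000 / 3400 ≈ 7.4

7.4x


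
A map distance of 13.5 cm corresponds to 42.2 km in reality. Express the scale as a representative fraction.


ground = 42.2 km = 4220000 cm; RF denominator = ground / map = 4220000 / 13.5 ≈ 312593; RF = 1:312593

1:312593


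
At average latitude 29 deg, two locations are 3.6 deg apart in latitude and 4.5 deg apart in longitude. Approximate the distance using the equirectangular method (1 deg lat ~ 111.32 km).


dlat_km = 3.6 * 111.32 = 400.752
dlon_km = 4.5 * 111.32 * cos(29) ≈ 438.132
dist = sqrt(400.752^2 + 438.132^2) ≈ 593.8 km

593.8 km


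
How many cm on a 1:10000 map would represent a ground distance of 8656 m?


map_cm = 8656 * 100 / 10000 = 86.56 cm

86.56 cm


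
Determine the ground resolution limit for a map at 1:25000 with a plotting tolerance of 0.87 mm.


ground = 0.87 mm * 25000 / 1000 = 21.75 m

21.75 m


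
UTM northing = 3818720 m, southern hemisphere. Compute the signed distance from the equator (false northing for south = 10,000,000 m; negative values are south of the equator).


For southern: actual = 3818720 - 10000000 = -6181280 m

-6181280 m


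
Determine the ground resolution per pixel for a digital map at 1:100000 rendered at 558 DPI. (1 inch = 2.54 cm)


pixel_cm = 2.54 / 558 ≈ 0.004552 cm
ground = pixel_cm * 100000 / 100 = 2.54 * 100000 / (558 * 100) = 254000 / 55800 ≈ 4.55 m

4.55 m


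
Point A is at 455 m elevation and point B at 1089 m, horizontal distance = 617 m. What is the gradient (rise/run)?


gradient = (1089 - 455) / 617 = 634 / 617 = 1.0276

1.0276


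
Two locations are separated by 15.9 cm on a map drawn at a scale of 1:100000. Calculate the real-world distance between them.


ground = 15.9 cm * 100000 / 100 = 15900.0 m = 15.9 km

15.9 km


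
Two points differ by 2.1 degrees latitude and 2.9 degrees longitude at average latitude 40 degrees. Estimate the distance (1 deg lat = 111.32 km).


dlat_km = 2.1 * 111.32 = 233.772
dlon_km = 2.9 * 111.32 * cos(40) ≈ 247.301
dist = sqrt(233.772^2 + 247.301^2) ≈ 340.3 km

340.3 km


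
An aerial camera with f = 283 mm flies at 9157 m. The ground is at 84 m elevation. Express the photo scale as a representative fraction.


scale = f / (H - h) = 283 mm / 9073 m = 283 / 9073000 = 1:32060

1:32060


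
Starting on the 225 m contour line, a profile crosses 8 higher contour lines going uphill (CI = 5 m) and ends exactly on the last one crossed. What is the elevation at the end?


elevation = 225 + 8 * 5 = 265 m

265 m


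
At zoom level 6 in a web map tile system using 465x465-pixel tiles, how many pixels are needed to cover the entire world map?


tiles per axis = 2^6 = 64
total tiles = 64^2 = 4096
pixels per axis = 64 * 465 = 29760
total pixels = 29760^2 = 885657600

885657600 pixels


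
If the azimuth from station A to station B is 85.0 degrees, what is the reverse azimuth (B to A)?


back azimuth = (85.0 + 180) mod 360 = 265.0 degrees

265.0 degrees


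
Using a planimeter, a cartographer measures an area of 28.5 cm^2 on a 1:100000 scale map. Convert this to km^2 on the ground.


ground_area = 28.5 * (100000/100)^2 = 28500000.0 m^2 = 28.5 km^2

28.5 km^2


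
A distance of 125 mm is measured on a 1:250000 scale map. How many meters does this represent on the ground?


ground = 125 mm * 250000 / 1000 = 31250.0 m

31250.0 m


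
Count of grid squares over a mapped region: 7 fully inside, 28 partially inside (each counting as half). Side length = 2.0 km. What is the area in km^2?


effective squares = 7 + 28 * 0.5 = 21.0
area = 21.0 * 4.0 = 84.0 km^2

84.0 km^2


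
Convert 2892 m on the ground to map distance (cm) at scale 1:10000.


map_cm = 2892 * 100 / 10000 = 28.92 cm

28.92 cm


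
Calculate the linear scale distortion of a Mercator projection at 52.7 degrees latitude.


SF = 1 / cos(52.7) = 1 / 0.605988 = 1.65

1.65


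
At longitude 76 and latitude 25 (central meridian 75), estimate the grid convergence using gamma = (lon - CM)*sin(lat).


gamma = (76 - 75) * sin(25) = 1 * 0.422618 = 0.423 degrees

0.423 degrees


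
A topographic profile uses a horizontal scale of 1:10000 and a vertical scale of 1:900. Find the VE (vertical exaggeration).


VE = horizontal_scale / vertical_scale = 10000 / 900 ≈ 11.1

11.1x


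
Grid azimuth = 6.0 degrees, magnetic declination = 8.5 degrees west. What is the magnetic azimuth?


magnetic azimuth = grid azimuth - declination (east +ve)
mag_az = 6.0 - -8.5 = 14.5 degrees

14.5 degrees


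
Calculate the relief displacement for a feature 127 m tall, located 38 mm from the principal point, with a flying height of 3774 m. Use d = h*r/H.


d = h * r / H = 127 * 38 / 3774 = 1.28 mm

1.28 mm


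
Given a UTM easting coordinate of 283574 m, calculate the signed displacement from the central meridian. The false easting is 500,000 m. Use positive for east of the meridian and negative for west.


displacement = 283574 - 500000 = -216426 m

-216426 m


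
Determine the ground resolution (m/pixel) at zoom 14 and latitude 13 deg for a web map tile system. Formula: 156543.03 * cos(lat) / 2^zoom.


res = 156543.03 * cos(13) / 2^14 = 156543.03 * 0.97437006 / 16384 = 9.31 m/pixel

9.31 m/pixel


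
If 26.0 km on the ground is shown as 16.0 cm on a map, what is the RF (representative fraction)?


ground = 26.0 km = 2600000 cm; RF denominator = ground / map = 2600000 / 16.0 = 162500; RF = 1:162500

1:162500


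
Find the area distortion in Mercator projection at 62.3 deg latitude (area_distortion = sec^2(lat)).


area_distortion = 1/cos^2(62.3) = 4.628

4.628


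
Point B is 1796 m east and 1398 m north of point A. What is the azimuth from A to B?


az = atan2(1796, 1398) = 52.1 deg
adjusted to 0-360: 52.1 degrees

52.1 degrees


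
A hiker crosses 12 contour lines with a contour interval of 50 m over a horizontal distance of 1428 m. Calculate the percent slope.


elevation change = 12 * 50 = 600 m
slope = 600 / 1428 * 100 = 42.0%

42.0%


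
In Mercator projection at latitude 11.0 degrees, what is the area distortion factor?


area_distortion = 1/cos^2(11.0) = 1.038

1.038


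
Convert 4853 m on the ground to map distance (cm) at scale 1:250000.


map_cm = 4853 * 100 / 250000 = 1.9412 cm ≈ 1.94 cm

1.94 cm


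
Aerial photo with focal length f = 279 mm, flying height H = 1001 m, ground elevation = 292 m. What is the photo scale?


scale = f / (H - h) = 279 mm / 709 m = 279 / 709000 = 1:2541

1:2541


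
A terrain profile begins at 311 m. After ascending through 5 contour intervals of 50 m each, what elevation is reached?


elevation = 311 + 5 * 50 = 561 m

561 m


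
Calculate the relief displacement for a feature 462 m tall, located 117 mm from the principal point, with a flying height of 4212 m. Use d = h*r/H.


d = h * r / H = 462 * 117 / 4212 = 12.83 mm

12.83 mm


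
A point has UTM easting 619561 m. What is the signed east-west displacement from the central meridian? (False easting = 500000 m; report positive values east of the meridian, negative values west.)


displacement = 619561 - 500000 = 119561 m

119561 m


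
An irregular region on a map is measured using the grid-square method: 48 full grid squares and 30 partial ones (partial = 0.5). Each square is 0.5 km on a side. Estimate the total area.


effective squares = 48 + 30 * 0.5 = 63.0
area = 63.0 * 0.25 = 15.75 km^2

15.75 km^2


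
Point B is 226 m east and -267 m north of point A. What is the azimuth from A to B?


az = atan2(226, -267) = 139.8 deg
adjusted to 0-360: 139.8 degrees

139.8 degrees


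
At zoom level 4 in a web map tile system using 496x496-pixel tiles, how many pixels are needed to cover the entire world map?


tiles per axis = 2^4 = 16
total tiles = 16^2 = 256
pixels per axis = 16 * 496 = 7936
total pixels = 7936^2 = 62980096

62980096 pixels


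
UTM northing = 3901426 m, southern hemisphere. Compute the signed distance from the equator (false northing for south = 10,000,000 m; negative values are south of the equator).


For southern: actual = 3901426 - 10000000 = -6098574 m

-6098574 m


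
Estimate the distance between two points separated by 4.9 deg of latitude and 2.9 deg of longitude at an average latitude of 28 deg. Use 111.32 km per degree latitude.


dlat_km = 4.9 * 111.32 = 545.468
dlon_km = 2.9 * 111.32 * cos(28) ≈ 285.04
dist = sqrt(545.468^2 + 285.04^2) ≈ 615.5 km

615.5 km


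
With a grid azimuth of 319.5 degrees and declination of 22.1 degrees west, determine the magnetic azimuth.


magnetic azimuth = grid azimuth - declination (east +ve)
mag_az = 319.5 - -22.1 = 341.6 degrees

341.6 degrees


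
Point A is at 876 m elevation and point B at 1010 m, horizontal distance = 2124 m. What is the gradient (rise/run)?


gradient = (1010 - 876) / 2124 = 134 / 2124 = 0.0631

0.0631


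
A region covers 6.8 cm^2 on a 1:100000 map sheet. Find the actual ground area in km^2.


ground_area = 6.8 * (100000/100)^2 = 6800000.0 m^2 = 6.8 km^2

6.8 km^2


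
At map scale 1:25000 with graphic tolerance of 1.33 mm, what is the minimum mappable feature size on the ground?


ground = 1.33 mm * 25000 / 1000 = 33.25 m

33.25 m


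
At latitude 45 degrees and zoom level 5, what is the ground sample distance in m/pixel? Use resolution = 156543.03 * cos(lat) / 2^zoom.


res = 156543.03 * cos(45) / 2^5 = 156543.03 * 0.70710678 / 32 = 3459.14 m/pixel

3459.14 m/pixel


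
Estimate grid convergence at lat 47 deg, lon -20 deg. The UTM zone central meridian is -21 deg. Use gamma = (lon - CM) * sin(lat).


gamma = (-20 - -21) * sin(47) = 1 * 0.731354 = 0.731 degrees

0.731 degrees


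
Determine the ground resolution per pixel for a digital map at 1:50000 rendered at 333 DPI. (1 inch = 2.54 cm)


pixel_cm = 2.54 / 333 ≈ 0.007628 cm
ground = pixel_cm * 50000 / 100 = 2.54 * 50000 / (333 * 100) = 127000 / 33300 ≈ 3.81 m

3.81 m


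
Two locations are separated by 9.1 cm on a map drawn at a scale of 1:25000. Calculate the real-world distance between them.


ground = 9.1 cm * 25000 / 100 = 2275.0 m = 2.275 km

2.275 km


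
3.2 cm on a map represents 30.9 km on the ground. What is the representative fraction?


ground = 30.9 km = 3090000 cm; RF denominator = ground / map = 3090000 / 3.2 = 965625; RF = 1:965625

1:965625


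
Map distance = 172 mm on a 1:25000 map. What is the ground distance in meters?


ground = 172 mm * 25000 / 1000 = 4300.0 m

4300.0 m


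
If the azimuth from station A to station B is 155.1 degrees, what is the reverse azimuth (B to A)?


back azimuth = (155.1 + 180) mod 360 = 335.1 degrees

335.1 degrees


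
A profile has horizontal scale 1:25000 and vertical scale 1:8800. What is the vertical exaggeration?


VE = horizontal_scale / vertical_scale = 25000 / 8800 ≈ 2.8

2.8x


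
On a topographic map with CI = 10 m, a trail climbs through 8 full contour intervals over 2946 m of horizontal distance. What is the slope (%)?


elevation change = 8 * 10 = 80 m
slope = 80 / 2946 * 100 = 2.7%

2.7%


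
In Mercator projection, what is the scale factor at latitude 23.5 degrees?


SF = 1 / cos(23.5) = 1 / 0.91706 = 1.09

1.09


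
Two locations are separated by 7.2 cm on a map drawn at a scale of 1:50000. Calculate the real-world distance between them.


ground = 7.2 cm * 50000 / 100 = 3600.0 m = 3.6 km

3.6 km


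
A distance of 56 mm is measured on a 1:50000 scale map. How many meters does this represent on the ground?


ground = 56 mm * 50000 / 1000 = 2800.0 m

2800.0 m


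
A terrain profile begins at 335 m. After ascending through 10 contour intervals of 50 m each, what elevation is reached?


elevation = 335 + 10 * 50 = 835 m

835 m


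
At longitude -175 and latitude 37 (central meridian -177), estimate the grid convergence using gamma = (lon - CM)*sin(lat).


gamma = (-175 - -177) * sin(37) = 2 * 0.601815 = 1.204 degrees

1.204 degrees


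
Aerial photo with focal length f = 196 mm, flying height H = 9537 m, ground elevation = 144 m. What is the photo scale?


scale = f / (H - h) = 196 mm / 9393 m = 196 / 9393000 = 1:47923

1:47923


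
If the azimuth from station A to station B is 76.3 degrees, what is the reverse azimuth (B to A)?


back azimuth = (76.3 + 180) mod 360 = 256.3 degrees

256.3 degrees


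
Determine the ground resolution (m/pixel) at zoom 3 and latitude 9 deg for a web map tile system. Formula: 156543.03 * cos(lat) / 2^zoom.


res = 156543.03 * cos(9) / 2^3 = 156543.03 * 0.98768834 / 8 = 19326.97 m/pixel

19326.97 m/pixel


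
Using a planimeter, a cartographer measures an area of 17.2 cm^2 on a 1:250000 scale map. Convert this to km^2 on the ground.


ground_area = 17.2 * (250000/100)^2 = 107500000.0 m^2 = 107.5 km^2

107.5 km^2


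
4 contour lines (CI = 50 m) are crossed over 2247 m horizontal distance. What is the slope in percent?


elevation change = 4 * 50 = 200 m
slope = 200 / 2247 * 100 = 8.9%

8.9%


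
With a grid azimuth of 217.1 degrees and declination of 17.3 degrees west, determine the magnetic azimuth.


magnetic azimuth = grid azimuth - declination (east +ve)
mag_az = 217.1 - -17.3 = 234.4 degrees

234.4 degrees


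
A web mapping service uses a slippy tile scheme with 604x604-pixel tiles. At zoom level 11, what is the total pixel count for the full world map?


tiles per axis = 2^11 = 2048
total tiles = 2048^2 = 4194304
pixels per axis = 2048 * 604 = 1236992
total pixels = 1236992^2 = 1530149208064

1530149208064 pixels


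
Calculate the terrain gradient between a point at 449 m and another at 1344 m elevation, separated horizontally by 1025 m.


gradient = (1344 - 449) / 1025 = 895 / 1025 = 0.8732

0.8732


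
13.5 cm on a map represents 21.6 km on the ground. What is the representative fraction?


ground = 21.6 km = 2160000 cm; RF denominator = ground / map = 2160000 / 13.5 = 160000; RF = 1:160000

1:160000


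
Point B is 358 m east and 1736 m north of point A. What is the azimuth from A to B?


az = atan2(358, 1736) = 11.7 deg
adjusted to 0-360: 11.7 degrees

11.7 degrees


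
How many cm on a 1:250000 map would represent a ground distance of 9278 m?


map_cm = 9278 * 100 / 250000 = 3.7112 cm ≈ 3.71 cm

3.71 cm


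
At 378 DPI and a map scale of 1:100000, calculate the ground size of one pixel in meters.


pixel_cm = 2.54 / 378 ≈ 0.00672 cm
ground = pixel_cm * 100000 / 100 = 2.54 * 100000 / (378 * 100) = 254000 / 37800 ≈ 6.72 m

6.72 m


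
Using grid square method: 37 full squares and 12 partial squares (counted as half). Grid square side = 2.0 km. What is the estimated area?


effective squares = 37 + 12 * 0.5 = 43.0
area = 43.0 * 4.0 = 172.0 km^2

172.0 km^2


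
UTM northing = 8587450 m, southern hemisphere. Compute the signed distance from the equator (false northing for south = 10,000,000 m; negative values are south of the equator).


For southern: actual = 8587450 - 10000000 = -1412550 m

-1412550 m


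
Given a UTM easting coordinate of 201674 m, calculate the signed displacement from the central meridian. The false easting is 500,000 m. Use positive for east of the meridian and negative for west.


displacement = 201674 - 500000 = -298326 m

-298326 m


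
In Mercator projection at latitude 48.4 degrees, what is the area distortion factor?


area_distortion = 1/cos^2(48.4) = 2.269

2.269


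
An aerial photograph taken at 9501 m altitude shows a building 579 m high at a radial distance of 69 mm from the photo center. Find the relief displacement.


d = h * r / H = 579 * 69 / 9501 = 4.2 mm

4.2 mm


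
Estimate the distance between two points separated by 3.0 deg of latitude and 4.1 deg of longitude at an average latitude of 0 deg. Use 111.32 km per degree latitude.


dlat_km = 3.0 * 111.32 = 333.96
dlon_km = 4.1 * 111.32 * cos(0) ≈ 456.412
dist = sqrt(333.96^2 + 456.412^2) ≈ 565.5 km

565.5 km


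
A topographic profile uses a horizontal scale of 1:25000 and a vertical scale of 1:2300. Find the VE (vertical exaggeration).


VE = horizontal_scale / vertical_scale = 25000 / 2300 ≈ 10.9

10.9x


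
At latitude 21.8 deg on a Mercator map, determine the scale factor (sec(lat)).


SF = 1 / cos(21.8) = 1 / 0.928486 = 1.077

1.077


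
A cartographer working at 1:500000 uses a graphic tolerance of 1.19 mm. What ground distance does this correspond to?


ground = 1.19 mm * 500000 / 1000 = 595.0 m

595.0 m


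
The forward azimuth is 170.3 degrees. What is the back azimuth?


back azimuth = (170.3 + 180) mod 360 = 350.3 degrees

350.3 degrees


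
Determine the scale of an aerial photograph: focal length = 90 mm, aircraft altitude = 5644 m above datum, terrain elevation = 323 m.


scale = f / (H - h) = 90 mm / 5321 m = 90 / 5321000 = 1:59122

1:59122


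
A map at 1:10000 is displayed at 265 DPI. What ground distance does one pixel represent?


pixel_cm = 2.54 / 265 ≈ 0.009585 cm
ground = pixel_cm * 10000 / 100 = 2.54 * 10000 / (265 * 100) = 25400 / 26500 ≈ 0.96 m

0.96 m


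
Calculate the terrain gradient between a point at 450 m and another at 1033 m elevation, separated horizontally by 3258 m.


gradient = (1033 - 450) / 3258 = 583 / 3258 = 0.1789

0.1789


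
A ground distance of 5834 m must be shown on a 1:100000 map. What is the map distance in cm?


map_cm = 5834 * 100 / 100000 = 5.834 cm ≈ 5.83 cm

5.83 cm


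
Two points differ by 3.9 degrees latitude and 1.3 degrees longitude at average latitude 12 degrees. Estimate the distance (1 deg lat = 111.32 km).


dlat_km = 3.9 * 111.32 = 434.148
dlon_km = 1.3 * 111.32 * cos(12) ≈ 141.554
dist = sqrt(434.148^2 + 141.554^2) ≈ 456.6 km

456.6 km


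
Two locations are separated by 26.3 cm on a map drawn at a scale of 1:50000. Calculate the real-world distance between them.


ground = 26.3 cm * 50000 / 100 = 13150.0 m = 13.15 km

13.15 km


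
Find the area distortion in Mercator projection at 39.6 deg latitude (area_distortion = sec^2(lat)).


area_distortion = 1/cos^2(39.6) = 1.684

1.684


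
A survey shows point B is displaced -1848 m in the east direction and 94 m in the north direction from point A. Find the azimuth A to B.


az = atan2(-1848, 94) = -87.1 deg
adjusted to 0-360: 272.9 degrees

272.9 degrees


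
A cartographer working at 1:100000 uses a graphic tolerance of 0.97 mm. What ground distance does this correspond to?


ground = 0.97 mm * 100000 / 1000 = 97.0 m

97.0 m


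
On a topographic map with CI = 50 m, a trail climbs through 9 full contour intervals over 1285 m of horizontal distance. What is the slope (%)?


elevation change = 9 * 50 = 450 m
slope = 450 / 1285 * 100 = 35.0%

35.0%


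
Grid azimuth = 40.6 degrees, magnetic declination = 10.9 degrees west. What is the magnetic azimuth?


magnetic azimuth = grid azimuth - declination (east +ve)
mag_az = 40.6 - -10.9 = 51.5 degrees

51.5 degrees


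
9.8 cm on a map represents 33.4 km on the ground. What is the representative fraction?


ground = 33.4 km = 3340000 cm; RF denominator = ground / map = 3340000 / 9.8 ≈ 340816; RF = 1:340816

1:340816


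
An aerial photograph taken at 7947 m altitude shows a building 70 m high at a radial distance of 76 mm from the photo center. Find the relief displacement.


d = h * r / H = 70 * 76 / 7947 = 0.67 mm

0.67 mm


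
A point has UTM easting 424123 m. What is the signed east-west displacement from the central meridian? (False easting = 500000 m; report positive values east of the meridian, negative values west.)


displacement = 424123 - 500000 = -75877 m

-75877 m


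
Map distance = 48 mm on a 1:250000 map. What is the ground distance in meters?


ground = 48 mm * 250000 / 1000 = 12000.0 m

12000.0 m


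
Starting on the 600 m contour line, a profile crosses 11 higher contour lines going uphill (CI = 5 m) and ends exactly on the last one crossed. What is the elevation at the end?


elevation = 600 + 11 * 5 = 655 m

655 m


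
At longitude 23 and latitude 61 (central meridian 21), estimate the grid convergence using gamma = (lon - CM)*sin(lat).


gamma = (23 - 21) * sin(61) = 2 * 0.87462 = 1.749 degrees

1.749 degrees


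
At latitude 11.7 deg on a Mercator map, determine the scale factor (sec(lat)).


SF = 1 / cos(11.7) = 1 / 0.979223 = 1.021

1.021


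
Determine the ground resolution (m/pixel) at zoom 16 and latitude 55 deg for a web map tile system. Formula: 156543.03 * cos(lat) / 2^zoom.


res = 156543.03 * cos(55) / 2^16 = 156543.03 * 0.57357644 / 65536 = 1.37 m/pixel

1.37 m/pixel


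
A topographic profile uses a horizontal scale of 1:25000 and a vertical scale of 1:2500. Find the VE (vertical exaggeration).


VE = horizontal_scale / vertical_scale = 25000 / 2500 = 10.0

10.0x


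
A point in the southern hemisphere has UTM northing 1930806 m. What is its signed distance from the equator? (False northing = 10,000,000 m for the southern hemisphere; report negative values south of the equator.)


For southern: actual = 1930806 - 10000000 = -8069194 m

-8069194 m


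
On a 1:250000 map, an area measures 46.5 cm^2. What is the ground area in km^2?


ground_area = 46.5 * (250000/100)^2 = 290625000.0 m^2 = 290.625 km^2

290.625 km^2


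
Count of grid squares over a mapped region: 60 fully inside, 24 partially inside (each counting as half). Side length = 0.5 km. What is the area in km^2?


effective squares = 60 + 24 * 0.5 = 72.0
area = 72.0 * 0.25 = 18.0 km^2

18.0 km^2


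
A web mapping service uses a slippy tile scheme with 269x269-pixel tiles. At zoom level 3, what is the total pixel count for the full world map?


tiles per axis = 2^3 = 8
total tiles = 8^2 = 64
pixels per axis = 8 * 269 = 2152
total pixels = 2152^2 = 4631104

4631104 pixels


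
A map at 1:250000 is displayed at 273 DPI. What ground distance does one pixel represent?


pixel_cm = 2.54 / 273 ≈ 0.009304 cm
ground = pixel_cm * 250000 / 100 = 2.54 * 250000 / (273 * 100) = 635000 / 27300 ≈ 23.26 m

23.26 m


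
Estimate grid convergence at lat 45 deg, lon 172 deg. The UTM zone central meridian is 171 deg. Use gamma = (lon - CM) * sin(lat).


gamma = (172 - 171) * sin(45) = 1 * 0.707107 = 0.707 degrees

0.707 degrees


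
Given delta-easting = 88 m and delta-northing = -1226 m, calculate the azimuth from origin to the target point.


az = atan2(88, -1226) = 175.9 deg
adjusted to 0-360: 175.9 degrees

175.9 degrees


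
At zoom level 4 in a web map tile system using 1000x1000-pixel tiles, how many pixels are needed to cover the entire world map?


tiles per axis = 2^4 = 16
total tiles = 16^2 = 256
pixels per axis = 16 * 1000 = 16000
total pixels = 16000^2 = 256000000

256000000 pixels


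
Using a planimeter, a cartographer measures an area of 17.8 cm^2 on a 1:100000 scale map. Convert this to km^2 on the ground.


ground_area = 17.8 * (100000/100)^2 = 17800000.0 m^2 = 17.8 km^2

17.8 km^2


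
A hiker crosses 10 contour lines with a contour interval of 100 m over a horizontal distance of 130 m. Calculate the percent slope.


elevation change = 10 * 100 = 1000 m
slope = 1000 / 130 * 100 = 769.2%

769.2%


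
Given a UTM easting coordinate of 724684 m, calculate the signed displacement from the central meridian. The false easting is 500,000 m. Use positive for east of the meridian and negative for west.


displacement = 724684 - 500000 = 224684 m

224684 m


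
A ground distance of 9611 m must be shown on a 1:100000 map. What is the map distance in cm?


map_cm = 9611 * 100 / 100000 = 9.611 cm ≈ 9.61 cm

9.61 cm


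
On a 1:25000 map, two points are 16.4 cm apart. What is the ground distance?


ground = 16.4 cm * 25000 / 100 = 4100.0 m = 4.1 km

4.1 km


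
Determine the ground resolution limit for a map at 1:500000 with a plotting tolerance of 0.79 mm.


ground = 0.79 mm * 500000 / 1000 = 395.0 m

395.0 m


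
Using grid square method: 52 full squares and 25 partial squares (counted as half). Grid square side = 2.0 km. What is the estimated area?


effective squares = 52 + 25 * 0.5 = 64.5
area = 64.5 * 4.0 = 258.0 km^2

258.0 km^2


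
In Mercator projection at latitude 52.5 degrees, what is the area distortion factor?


area_distortion = 1/cos^2(52.5) = 2.698

2.698


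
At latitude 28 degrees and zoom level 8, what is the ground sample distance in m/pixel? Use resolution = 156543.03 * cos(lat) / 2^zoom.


res = 156543.03 * cos(28) / 2^8 = 156543.03 * 0.88294759 / 256 = 539.92 m/pixel

539.92 m/pixel


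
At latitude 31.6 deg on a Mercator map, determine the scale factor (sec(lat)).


SF = 1 / cos(31.6) = 1 / 0.851727 = 1.174

1.174


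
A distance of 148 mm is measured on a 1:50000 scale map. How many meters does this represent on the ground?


ground = 148 mm * 50000 / 1000 = 7400.0 m

7400.0 m


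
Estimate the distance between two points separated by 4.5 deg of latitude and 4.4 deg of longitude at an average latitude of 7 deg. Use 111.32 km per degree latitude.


dlat_km = 4.5 * 111.32 = 500.94
dlon_km = 4.4 * 111.32 * cos(7) ≈ 486.157
dist = sqrt(500.94^2 + 486.157^2) ≈ 698.1 km

698.1 km


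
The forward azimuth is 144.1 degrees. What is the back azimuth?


back azimuth = (144.1 + 180) mod 360 = 324.1 degrees

324.1 degrees


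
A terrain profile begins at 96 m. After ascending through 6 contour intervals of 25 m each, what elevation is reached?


elevation = 96 + 6 * 25 = 246 m

246 m


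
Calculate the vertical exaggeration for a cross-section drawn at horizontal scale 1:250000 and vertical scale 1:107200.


VE = horizontal_scale / vertical_scale = 250000 / 107200 ≈ 2.3

2.3x


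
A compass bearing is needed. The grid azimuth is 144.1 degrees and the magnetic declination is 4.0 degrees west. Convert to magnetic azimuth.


magnetic azimuth = grid azimuth - declination (east +ve)
mag_az = 144.1 - -4.0 = 148.1 degrees

148.1 degrees


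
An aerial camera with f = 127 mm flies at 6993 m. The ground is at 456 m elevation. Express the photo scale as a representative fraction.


scale = f / (H - h) = 127 mm / 6537 m = 127 / 6537000 = 1:51472

1:51472


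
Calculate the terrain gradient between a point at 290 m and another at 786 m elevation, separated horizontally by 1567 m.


gradient = (786 - 290) / 1567 = 496 / 1567 = 0.3165

0.3165


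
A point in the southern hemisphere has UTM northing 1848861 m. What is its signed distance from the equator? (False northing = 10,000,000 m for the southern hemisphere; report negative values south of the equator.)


For southern: actual = 1848861 - 10000000 = -8151139 m

-8151139 m


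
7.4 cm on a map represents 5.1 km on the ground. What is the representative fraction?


ground = 5.1 km = 510000 cm; RF denominator = ground / map = 510000 / 7.4 ≈ 68919; RF = 1:68919

1:68919


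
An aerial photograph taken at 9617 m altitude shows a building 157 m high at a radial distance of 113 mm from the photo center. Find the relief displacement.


d = h * r / H = 157 * 113 / 9617 = 1.84 mm

1.84 mm


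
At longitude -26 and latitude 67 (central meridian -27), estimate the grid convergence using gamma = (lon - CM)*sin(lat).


gamma = (-26 - -27) * sin(67) = 1 * 0.920505 = 0.921 degrees

0.921 degrees


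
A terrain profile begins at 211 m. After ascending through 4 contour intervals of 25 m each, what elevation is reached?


elevation = 211 + 4 * 25 = 311 m

311 m


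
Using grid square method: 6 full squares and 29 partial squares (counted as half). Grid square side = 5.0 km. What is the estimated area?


effective squares = 6 + 29 * 0.5 = 20.5
area = 20.5 * 25.0 = 512.5 km^2

512.5 km^2


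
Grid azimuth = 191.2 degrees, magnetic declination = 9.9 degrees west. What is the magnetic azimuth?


magnetic azimuth = grid azimuth - declination (east +ve)
mag_az = 191.2 - -9.9 = 201.1 degrees

201.1 degrees


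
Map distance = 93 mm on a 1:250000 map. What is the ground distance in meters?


ground = 93 mm * 250000 / 1000 = 23250.0 m

23250.0 m


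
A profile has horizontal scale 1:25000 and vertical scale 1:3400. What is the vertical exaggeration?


VE = horizontal_scale / vertical_scale = 25000 / 3400 ≈ 7.4

7.4x


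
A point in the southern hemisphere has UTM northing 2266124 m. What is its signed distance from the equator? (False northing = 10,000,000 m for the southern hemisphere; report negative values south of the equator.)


For southern: actual = 2266124 - 10000000 = -7733876 m

-7733876 m


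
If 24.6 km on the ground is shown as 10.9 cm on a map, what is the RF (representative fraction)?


ground = 24.6 km = 2460000 cm; RF denominator = ground / map = 2460000 / 10.9 ≈ 225688; RF = 1:225688

1:225688


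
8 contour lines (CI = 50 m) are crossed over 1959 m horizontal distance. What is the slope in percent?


elevation change = 8 * 50 = 400 m
slope = 400 / 1959 * 100 = 20.4%

20.4%


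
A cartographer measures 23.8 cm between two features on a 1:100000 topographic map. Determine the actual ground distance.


ground = 23.8 cm * 100000 / 100 = 23800.0 m = 23.8 km

23.8 km


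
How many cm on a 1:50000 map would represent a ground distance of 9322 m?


map_cm = 9322 * 100 / 50000 = 18.644 cm ≈ 18.64 cm

18.64 cm


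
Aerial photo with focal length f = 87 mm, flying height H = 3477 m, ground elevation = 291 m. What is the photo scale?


scale = f / (H - h) = 87 mm / 3186 m = 87 / 3186000 = 1:36621

1:36621


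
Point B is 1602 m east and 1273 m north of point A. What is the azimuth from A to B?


az = atan2(1602, 1273) = 51.5 deg
adjusted to 0-360: 51.5 degrees

51.5 degrees


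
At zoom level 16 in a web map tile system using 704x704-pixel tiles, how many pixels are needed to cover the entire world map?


tiles per axis = 2^16 = 65536
total tiles = 65536^2 = 4294967296
pixels per axis = 65536 * 704 = 46137344
total pixels = 46137344^2 = 2128654511374336

2128654511374336 pixels


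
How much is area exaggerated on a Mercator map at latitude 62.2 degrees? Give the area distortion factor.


area_distortion = 1/cos^2(62.2) = 4.597

4.597


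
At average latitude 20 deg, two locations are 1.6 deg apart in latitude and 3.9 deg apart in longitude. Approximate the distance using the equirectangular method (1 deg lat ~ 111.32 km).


dlat_km = 1.6 * 111.32 = 178.112
dlon_km = 3.9 * 111.32 * cos(20) ≈ 407.966
dist = sqrt(178.112^2 + 407.966^2) ≈ 445.2 km

445.2 km


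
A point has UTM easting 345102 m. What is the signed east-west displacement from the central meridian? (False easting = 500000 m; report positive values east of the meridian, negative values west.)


displacement = 345102 - 500000 = -154898 m

-154898 m


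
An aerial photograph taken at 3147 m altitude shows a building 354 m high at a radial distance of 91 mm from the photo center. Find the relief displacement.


d = h * r / H = 354 * 91 / 3147 = 10.24 mm

10.24 mm


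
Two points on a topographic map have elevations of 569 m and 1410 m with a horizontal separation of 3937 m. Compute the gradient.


gradient = (1410 - 569) / 3937 = 841 / 3937 = 0.2136

0.2136


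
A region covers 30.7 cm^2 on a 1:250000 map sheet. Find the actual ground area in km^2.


ground_area = 30.7 * (250000/100)^2 = 191875000.0 m^2 = 191.875 km^2

191.875 km^2


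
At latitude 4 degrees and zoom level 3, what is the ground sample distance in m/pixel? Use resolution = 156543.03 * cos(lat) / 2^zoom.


res = 156543.03 * cos(4) / 2^3 = 156543.03 * 0.99756405 / 8 = 19520.21 m/pixel

19520.21 m/pixel


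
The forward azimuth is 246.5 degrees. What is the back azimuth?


back azimuth = (246.5 + 180) mod 360 = 66.5 degrees

66.5 degrees


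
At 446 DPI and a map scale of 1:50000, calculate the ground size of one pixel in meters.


pixel_cm = 2.54 / 446 ≈ 0.005695 cm
ground = pixel_cm * 50000 / 100 = 2.54 * 50000 / (446 * 100) = 127000 / 44600 ≈ 2.85 m

2.85 m


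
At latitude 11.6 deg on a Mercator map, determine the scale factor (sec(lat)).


SF = 1 / cos(11.6) = 1 / 0.979575 = 1.021

1.021


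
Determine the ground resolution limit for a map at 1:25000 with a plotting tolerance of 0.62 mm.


ground = 0.62 mm * 25000 / 1000 = 15.5 m

15.5 m


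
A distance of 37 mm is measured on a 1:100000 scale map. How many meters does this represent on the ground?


ground = 37 mm * 100000 / 1000 = 3700.0 m

3700.0 m


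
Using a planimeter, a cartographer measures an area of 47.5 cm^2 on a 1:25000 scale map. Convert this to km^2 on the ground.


ground_area = 47.5 * (25000/100)^2 = 2968750.0 m^2 = 2.96875 km^2 ≈ 2.969 km^2

2.969 km^2
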